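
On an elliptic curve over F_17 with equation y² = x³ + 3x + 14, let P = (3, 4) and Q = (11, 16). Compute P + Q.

(3, 4) + (11, 16). λ = (16 - 4)/(11 - 3) ≡ 12/8 mod 17. 8⁻¹ ≡ 15 (mod 17), so λ ≡ 10.
  x = λ² - 3 - 11 = 100 - 14 ≡ 1; y = λ·(3 - 1) - 4 ≡ 16. → (1, 16)

(1, 16)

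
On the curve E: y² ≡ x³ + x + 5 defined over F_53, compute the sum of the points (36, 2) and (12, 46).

(36, 2) + (12, 46). λ = (46 - 2)/(12 - 36) ≡ 44/29 mod 53. 29⁻¹ ≡ 11 (mod 53) since 29·11 = 319 ≡ 1, so λ ≡ 7.
  x = λ² - 36 - 12 = 49 - 48 ≡ 1; y = λ·(36 - 1) - 2 ≡ 31. → (1, 31)

(1, 31)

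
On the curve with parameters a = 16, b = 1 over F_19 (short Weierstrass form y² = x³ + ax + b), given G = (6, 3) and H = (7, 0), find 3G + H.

First 3G:
Repeated addition: build up to 3G.
2G: tangent at (6, 3): λ = (3·6² + 16)/(2·3) ≡ 10/6. 6⁻¹ ≡ 16 (mod 19) since 6·16 = 96 ≡ 1, so λ ≡ 10·16 ≡ 8.
  x = λ² - 6 - 6 = 64 - 12 ≡ 14; y = λ·(6 - 14) - 3 ≡ 9. → (14, 9)
3G: (14, 9) + (6, 3). λ = (3 - 9)/(6 - 14) ≡ 13/11 mod 19. 11⁻¹ ≡ 7 (mod 19) since 11·7 = 77 ≡ 1, so λ ≡ 15.
  x = λ² - 14 - 6 = 225 - 20 ≡ 15; y = λ·(14 - 15) - 9 ≡ 14. → (15, 14)
3G = (15, 14).
Finally 3G + H:
(15, 14) + (7, 0). λ = (0 - 14)/(7 - 15) ≡ 5/11 mod 19. 11⁻¹ ≡ 7 (mod 19) since 11·7 = 77 ≡ 1, so λ ≡ 16.
  x = λ² - 15 - 7 = 256 - 22 ≡ 6; y = λ·(15 - 6) - 14 ≡ 16. → (6, 16)

(6, 16)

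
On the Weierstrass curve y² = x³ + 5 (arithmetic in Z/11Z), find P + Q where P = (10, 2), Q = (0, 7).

(10, 2) + (0, 7). λ = (7 - 2)/(0 - 10) ≡ 5/1 mod 11. 1⁻¹ ≡ 1 (mod 11), so λ ≡ 5.
  x = λ² - 10 - 0 = 25 - 10 ≡ 4; y = λ·(10 - 4) - 2 ≡ 6. → (4, 6)

(4, 6)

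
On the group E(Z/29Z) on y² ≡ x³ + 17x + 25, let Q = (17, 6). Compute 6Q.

Double-and-add on 6 = (110)₂. Start with Q = (17, 6) for the leading 1-bit.
double: tangent at (17, 6): λ = (3·17² + 17)/(2·6) ≡ 14/12. 12⁻¹ ≡ 17 (mod 29) since 12·17 = 204 ≡ 1, so λ ≡ 14·17 ≡ 6.
  x = λ² - 17 - 17 = 36 - 34 ≡ 2; y = λ·(17 - 2) - 6 ≡ 26. → (2, 26)
add Q: (2, 26) + (17, 6). λ = (6 - 26)/(17 - 2) ≡ 9/15 mod 29. 15⁻¹ ≡ 2 (mod 29), so λ ≡ 18.
  x = λ² - 2 - 17 = 324 - 19 ≡ 15; y = λ·(2 - 15) - 26 ≡ 1. → (15, 1)
double: tangent at (15, 1): λ = (3·15² + 17)/(2·1) ≡ 25/2. 2⁻¹ ≡ 15 (mod 29), so λ ≡ 25·15 ≡ 27.
  x = λ² - 15 - 15 = 729 - 30 ≡ 3; y = λ·(15 - 3) - 1 ≡ 4. → (3, 4)

(3, 4)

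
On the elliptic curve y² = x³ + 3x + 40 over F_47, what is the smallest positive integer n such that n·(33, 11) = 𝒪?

2P: tangent at (33, 11): λ = (3·33² + 3)/(2·11) ≡ 27/22. 22⁻¹ ≡ 15 (mod 47) since 22·15 = 330 ≡ 1, so λ ≡ 27·15 ≡ 29.
  x = λ² - 33 - 33 = 841 - 66 ≡ 23; y = λ·(33 - 23) - 11 ≡ 44. → (23, 44)
3P: (23, 44) + (33, 11). λ = (11 - 44)/(33 - 23) ≡ 14/10 mod 47. 10⁻¹ ≡ 33 (mod 47), so λ ≡ 39.
  x = λ² - 23 - 33 = 1521 - 56 ≡ 8; y = λ·(23 - 8) - 44 ≡ 24. → (8, 24)
4P: (8, 24) + (33, 11). λ = (11 - 24)/(33 - 8) ≡ 34/25 mod 47. 25⁻¹ ≡ 32 (mod 47), so λ ≡ 7.
  x = λ² - 8 - 33 = 49 - 41 ≡ 8; y = λ·(8 - 8) - 24 ≡ 23. → (8, 23)
5P: (8, 23) + (33, 11). λ = (11 - 23)/(33 - 8) ≡ 35/25 mod 47. 25⁻¹ ≡ 32 (mod 47), so λ ≡ 39.
  x = λ² - 8 - 33 = 1521 - 41 ≡ 23; y = λ·(8 - 23) - 23 ≡ 3. → (23, 3)
6P: (23, 3) + (33, 11). λ = (11 - 3)/(33 - 23) ≡ 8/10 mod 47. 10⁻¹ ≡ 33 (mod 47) since 10·33 = 330 ≡ 1, so λ ≡ 29.
  x = λ² - 23 - 33 = 841 - 56 ≡ 33; y = λ·(23 - 33) - 3 ≡ 36. → (33, 36)
7P: (33, 36) + (33, 11): same x and y₁ ≡ -y₂, so the sum is 𝒪.
7P = 𝒪, so the order is 7.

7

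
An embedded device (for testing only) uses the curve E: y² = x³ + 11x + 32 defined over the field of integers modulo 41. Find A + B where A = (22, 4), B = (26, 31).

(36, 4)

(22, 4) + (26, 31). λ = (31 - 4)/(26 - 22) ≡ 27/4 mod 41. 4⁻¹ ≡ 31 (mod 41) since 4·31 = 124 ≡ 1, so λ ≡ 17.
  x = λ² - 22 - 26 = 289 - 48 ≡ 36; y = λ·(22 - 36) - 4 ≡ 4. → (36, 4)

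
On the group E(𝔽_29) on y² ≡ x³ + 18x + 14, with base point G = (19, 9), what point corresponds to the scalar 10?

Double-and-add on 10 = (1010)₂. Start with G = (19, 9) for the leading 1-bit.
double: tangent at (19, 9): λ = (3·19² + 18)/(2·9) ≡ 28/18. 18⁻¹ ≡ 21 (mod 29), so λ ≡ 28·21 ≡ 8.
  x = λ² - 19 - 19 = 64 - 38 ≡ 26; y = λ·(19 - 26) - 9 ≡ 22. → (26, 22)
double: tangent at (26, 22): λ = (3·26² + 18)/(2·22) ≡ 16/15. 15⁻¹ ≡ 2 (mod 29) since 15·2 = 30 ≡ 1, so λ ≡ 16·2 ≡ 3.
  x = λ² - 26 - 26 = 9 - 52 ≡ 15; y = λ·(26 - 15) - 22 ≡ 11. → (15, 11)
add G: (15, 11) + (19, 9). λ = (9 - 11)/(19 - 15) ≡ 27/4 mod 29. 4⁻¹ ≡ 22 (mod 29) since 4·22 = 88 ≡ 1, so λ ≡ 14.
  x = λ² - 15 - 19 = 196 - 34 ≡ 17; y = λ·(15 - 17) - 11 ≡ 19. → (17, 19)
double: tangent at (17, 19): λ = (3·17² + 18)/(2·19) ≡ 15/9. 9⁻¹ ≡ 13 (mod 29) since 9·13 = 117 ≡ 1, so λ ≡ 15·13 ≡ 21.
  x = λ² - 17 - 17 = 441 - 34 ≡ 1; y = λ·(17 - 1) - 19 ≡ 27. → (1, 27)

(1, 27)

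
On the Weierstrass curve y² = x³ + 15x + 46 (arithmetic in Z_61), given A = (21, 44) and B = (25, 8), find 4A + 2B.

First 4A:
Double-and-add on 4 = (100)₂. Start with A = (21, 44) for the leading 1-bit.
double: tangent at (21, 44): λ = (3·21² + 15)/(2·44) ≡ 57/27. 27⁻¹ ≡ 52 (mod 61), so λ ≡ 57·52 ≡ 36.
  x = λ² - 21 - 21 = 1296 - 42 ≡ 34; y = λ·(21 - 34) - 44 ≡ 37. → (34, 37)
double: tangent at (34, 37): λ = (3·34² + 15)/(2·37) ≡ 6/13. 13⁻¹ ≡ 47 (mod 61) since 13·47 = 611 ≡ 1, so λ ≡ 6·47 ≡ 38.
  x = λ² - 34 - 34 = 1444 - 68 ≡ 34; y = λ·(34 - 34) - 37 ≡ 24. → (34, 24)
4A = (34, 24).
Next 2B:
Repeated addition: build up to 2B.
2B: tangent at (25, 8): λ = (3·25² + 15)/(2·8) ≡ 60/16. 16⁻¹ ≡ 42 (mod 61), so λ ≡ 60·42 ≡ 19.
  x = λ² - 25 - 25 = 361 - 50 ≡ 6; y = λ·(25 - 6) - 8 ≡ 48. → (6, 48)
2B = (6, 48).
Finally 4A + 2B:
(34, 24) + (6, 48). λ = (48 - 24)/(6 - 34) ≡ 24/33 mod 61. 33⁻¹ ≡ 37 (mod 61) since 33·37 = 1221 ≡ 1, so λ ≡ 34.
  x = λ² - 34 - 6 = 1156 - 40 ≡ 18; y = λ·(34 - 18) - 24 ≡ 32. → (18, 32)

(18, 32)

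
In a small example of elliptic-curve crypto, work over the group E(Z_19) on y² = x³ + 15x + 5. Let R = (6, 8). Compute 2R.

tangent at (6, 8): λ = (3·6² + 15)/(2·8) ≡ 9/16. 16⁻¹ ≡ 6 (mod 19) since 16·6 = 96 ≡ 1, so λ ≡ 9·6 ≡ 16.
  x = λ² - 6 - 6 = 256 - 12 ≡ 16; y = λ·(6 - 16) - 8 ≡ 3. → (16, 3)

(16, 3)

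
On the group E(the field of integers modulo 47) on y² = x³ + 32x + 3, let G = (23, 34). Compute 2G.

tangent at (23, 34): λ = (3·23² + 32)/(2·34) ≡ 21/21. 21⁻¹ ≡ 9 (mod 47), so λ ≡ 21·9 ≡ 1.
  x = λ² - 23 - 23 = 1 - 46 ≡ 2; y = λ·(23 - 2) - 34 ≡ 34. → (2, 34)

(2, 34)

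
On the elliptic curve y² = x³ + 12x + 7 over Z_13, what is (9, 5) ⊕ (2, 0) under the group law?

(11, 1)

(9, 5) + (2, 0). λ = (0 - 5)/(2 - 9) ≡ 8/6 mod 13. 6⁻¹ ≡ 11 (mod 13), so λ ≡ 10.
  x = λ² - 9 - 2 = 100 - 11 ≡ 11; y = λ·(9 - 11) - 5 ≡ 1. → (11, 1)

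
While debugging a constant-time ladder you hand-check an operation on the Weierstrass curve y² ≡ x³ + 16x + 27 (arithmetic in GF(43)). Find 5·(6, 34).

(25, 23)

Write Q = (6, 34).
Repeated addition: build up to 5Q.
2Q: tangent at (6, 34): λ = (3·6² + 16)/(2·34) ≡ 38/25. 25⁻¹ ≡ 31 (mod 43), so λ ≡ 38·31 ≡ 17.
  x = λ² - 6 - 6 = 289 - 12 ≡ 19; y = λ·(6 - 19) - 34 ≡ 3. → (19, 3)
3Q: (19, 3) + (6, 34). λ = (34 - 3)/(6 - 19) ≡ 31/30 mod 43. 30⁻¹ ≡ 33 (mod 43) since 30·33 = 990 ≡ 1, so λ ≡ 34.
  x = λ² - 19 - 6 = 1156 - 25 ≡ 13; y = λ·(19 - 13) - 3 ≡ 29. → (13, 29)
4Q: (13, 29) + (6, 34). λ = (34 - 29)/(6 - 13) ≡ 5/36 mod 43. 36⁻¹ ≡ 6 (mod 43) since 36·6 = 216 ≡ 1, so λ ≡ 30.
  x = λ² - 13 - 6 = 900 - 19 ≡ 21; y = λ·(13 - 21) - 29 ≡ 32. → (21, 32)
5Q: (21, 32) + (6, 34). λ = (34 - 32)/(6 - 21) ≡ 2/28 mod 43. 28⁻¹ ≡ 20 (mod 43) since 28·20 = 560 ≡ 1, so λ ≡ 40.
  x = λ² - 21 - 6 = 1600 - 27 ≡ 25; y = λ·(21 - 25) - 32 ≡ 23. → (25, 23)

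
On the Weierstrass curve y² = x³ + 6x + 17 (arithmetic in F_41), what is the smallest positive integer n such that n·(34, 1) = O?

2P: tangent at (34, 1): λ = (3·34² + 6)/(2·1) ≡ 30/2. 2⁻¹ ≡ 21 (mod 41) since 2·21 = 42 ≡ 1, so λ ≡ 30·21 ≡ 15.
  x = λ² - 34 - 34 = 225 - 68 ≡ 34; y = λ·(34 - 34) - 1 ≡ 40. → (34, 40)
3P: (34, 40) + (34, 1): same x and y₁ ≡ -y₂, so the sum is O.
3P = O, so the order is 3.

3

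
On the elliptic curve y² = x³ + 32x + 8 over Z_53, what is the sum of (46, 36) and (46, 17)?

The two points share x = 46 and their y-coordinates satisfy 36 + 17 ≡ 0 (mod 53), so they are inverses. Their sum is O.

O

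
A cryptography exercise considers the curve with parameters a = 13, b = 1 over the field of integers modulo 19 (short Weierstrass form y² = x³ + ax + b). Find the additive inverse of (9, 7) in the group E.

-(9, 7) = (9, -7 mod 19) = (9, 12).

(9, 12)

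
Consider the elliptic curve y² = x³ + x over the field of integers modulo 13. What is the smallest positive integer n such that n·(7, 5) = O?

10

2P: tangent at (7, 5): λ = (3·7² + 1)/(2·5) ≡ 5/10. 10⁻¹ ≡ 4 (mod 13), so λ ≡ 5·4 ≡ 7.
  x = λ² - 7 - 7 = 49 - 14 ≡ 9; y = λ·(7 - 9) - 5 ≡ 7. → (9, 7)
3P: (9, 7) + (7, 5). λ = (5 - 7)/(7 - 9) ≡ 11/11 mod 13. 11⁻¹ ≡ 6 (mod 13), so λ ≡ 1.
  x = λ² - 9 - 7 = 1 - 16 ≡ 11; y = λ·(9 - 11) - 7 ≡ 4. → (11, 4)
4P: (11, 4) + (7, 5). λ = (5 - 4)/(7 - 11) ≡ 1/9 mod 13. 9⁻¹ ≡ 3 (mod 13), so λ ≡ 3.
  x = λ² - 11 - 7 = 9 - 18 ≡ 4; y = λ·(11 - 4) - 4 ≡ 4. → (4, 4)
5P: (4, 4) + (7, 5). λ = (5 - 4)/(7 - 4) ≡ 1/3 mod 13. 3⁻¹ ≡ 9 (mod 13), so λ ≡ 9.
  x = λ² - 4 - 7 = 81 - 11 ≡ 5; y = λ·(4 - 5) - 4 ≡ 0. → (5, 0)
6P: (5, 0) + (7, 5). λ = (5 - 0)/(7 - 5) ≡ 5/2 mod 13. 2⁻¹ ≡ 7 (mod 13), so λ ≡ 9.
  x = λ² - 5 - 7 = 81 - 12 ≡ 4; y = λ·(5 - 4) - 0 ≡ 9. → (4, 9)
7P: (4, 9) + (7, 5). λ = (5 - 9)/(7 - 4) ≡ 9/3 mod 13. 3⁻¹ ≡ 9 (mod 13), so λ ≡ 3.
  x = λ² - 4 - 7 = 9 - 11 ≡ 11; y = λ·(4 - 11) - 9 ≡ 9. → (11, 9)
8P: (11, 9) + (7, 5). λ = (5 - 9)/(7 - 11) ≡ 9/9 mod 13. 9⁻¹ ≡ 3 (mod 13), so λ ≡ 1.
  x = λ² - 11 - 7 = 1 - 18 ≡ 9; y = λ·(11 - 9) - 9 ≡ 6. → (9, 6)
9P: (9, 6) + (7, 5). λ = (5 - 6)/(7 - 9) ≡ 12/11 mod 13. 11⁻¹ ≡ 6 (mod 13), so λ ≡ 7.
  x = λ² - 9 - 7 = 49 - 16 ≡ 7; y = λ·(9 - 7) - 6 ≡ 8. → (7, 8)
10P: (7, 8) + (7, 5): same x and y₁ ≡ -y₂, so the sum is O.
10P = O, so the order is 10.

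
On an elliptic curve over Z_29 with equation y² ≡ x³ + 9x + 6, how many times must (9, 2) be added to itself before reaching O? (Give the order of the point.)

2P: tangent at (9, 2): λ = (3·9² + 9)/(2·2) ≡ 20/4. 4⁻¹ ≡ 22 (mod 29) since 4·22 = 88 ≡ 1, so λ ≡ 20·22 ≡ 5.
  x = λ² - 9 - 9 = 25 - 18 ≡ 7; y = λ·(9 - 7) - 2 ≡ 8. → (7, 8)
3P: (7, 8) + (9, 2). λ = (2 - 8)/(9 - 7) ≡ 23/2 mod 29. 2⁻¹ ≡ 15 (mod 29) since 2·15 = 30 ≡ 1, so λ ≡ 26.
  x = λ² - 7 - 9 = 676 - 16 ≡ 22; y = λ·(7 - 22) - 8 ≡ 8. → (22, 8)
4P: (22, 8) + (9, 2). λ = (2 - 8)/(9 - 22) ≡ 23/16 mod 29. 16⁻¹ ≡ 20 (mod 29), so λ ≡ 25.
  x = λ² - 22 - 9 = 625 - 31 ≡ 14; y = λ·(22 - 14) - 8 ≡ 18. → (14, 18)
5P: (14, 18) + (9, 2). λ = (2 - 18)/(9 - 14) ≡ 13/24 mod 29. 24⁻¹ ≡ 23 (mod 29) since 24·23 = 552 ≡ 1, so λ ≡ 9.
  x = λ² - 14 - 9 = 81 - 23 ≡ 0; y = λ·(14 - 0) - 18 ≡ 21. → (0, 21)
6P: (0, 21) + (9, 2). λ = (2 - 21)/(9 - 0) ≡ 10/9 mod 29. 9⁻¹ ≡ 13 (mod 29) since 9·13 = 117 ≡ 1, so λ ≡ 14.
  x = λ² - 0 - 9 = 196 - 9 ≡ 13; y = λ·(0 - 13) - 21 ≡ 0. → (13, 0)
7P: (13, 0) + (9, 2). λ = (2 - 0)/(9 - 13) ≡ 2/25 mod 29. 25⁻¹ ≡ 7 (mod 29), so λ ≡ 14.
  x = λ² - 13 - 9 = 196 - 22 ≡ 0; y = λ·(13 - 0) - 0 ≡ 8. → (0, 8)
8P: (0, 8) + (9, 2). λ = (2 - 8)/(9 - 0) ≡ 23/9 mod 29. 9⁻¹ ≡ 13 (mod 29) since 9·13 = 117 ≡ 1, so λ ≡ 9.
  x = λ² - 0 - 9 = 81 - 9 ≡ 14; y = λ·(0 - 14) - 8 ≡ 11. → (14, 11)
9P: (14, 11) + (9, 2). λ = (2 - 11)/(9 - 14) ≡ 20/24 mod 29. 24⁻¹ ≡ 23 (mod 29), so λ ≡ 25.
  x = λ² - 14 - 9 = 625 - 23 ≡ 22; y = λ·(14 - 22) - 11 ≡ 21. → (22, 21)
10P: (22, 21) + (9, 2). λ = (2 - 21)/(9 - 22) ≡ 10/16 mod 29. 16⁻¹ ≡ 20 (mod 29) since 16·20 = 320 ≡ 1, so λ ≡ 26.
  x = λ² - 22 - 9 = 676 - 31 ≡ 7; y = λ·(22 - 7) - 21 ≡ 21. → (7, 21)
11P: (7, 21) + (9, 2). λ = (2 - 21)/(9 - 7) ≡ 10/2 mod 29. 2⁻¹ ≡ 15 (mod 29), so λ ≡ 5.
  x = λ² - 7 - 9 = 25 - 16 ≡ 9; y = λ·(7 - 9) - 21 ≡ 27. → (9, 27)
12P: (9, 27) + (9, 2): same x and y₁ ≡ -y₂, so the sum is O.
12P = O, so the order is 12.

12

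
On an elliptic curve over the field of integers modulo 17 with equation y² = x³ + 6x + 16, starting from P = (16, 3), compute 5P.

Repeated addition: build up to 5P.
2P: tangent at (16, 3): λ = (3·16² + 6)/(2·3) ≡ 9/6. 6⁻¹ ≡ 3 (mod 17), so λ ≡ 9·3 ≡ 10.
  x = λ² - 16 - 16 = 100 - 32 ≡ 0; y = λ·(16 - 0) - 3 ≡ 4. → (0, 4)
3P: (0, 4) + (16, 3). λ = (3 - 4)/(16 - 0) ≡ 16/16 mod 17. 16⁻¹ ≡ 16 (mod 17) since 16·16 = 256 ≡ 1, so λ ≡ 1.
  x = λ² - 0 - 16 = 1 - 16 ≡ 2; y = λ·(0 - 2) - 4 ≡ 11. → (2, 11)
4P: (2, 11) + (16, 3). λ = (3 - 11)/(16 - 2) ≡ 9/14 mod 17. 14⁻¹ ≡ 11 (mod 17), so λ ≡ 14.
  x = λ² - 2 - 16 = 196 - 18 ≡ 8; y = λ·(2 - 8) - 11 ≡ 7. → (8, 7)
5P: (8, 7) + (16, 3). λ = (3 - 7)/(16 - 8) ≡ 13/8 mod 17. 8⁻¹ ≡ 15 (mod 17), so λ ≡ 8.
  x = λ² - 8 - 16 = 64 - 24 ≡ 6; y = λ·(8 - 6) - 7 ≡ 9. → (6, 9)

(6, 9)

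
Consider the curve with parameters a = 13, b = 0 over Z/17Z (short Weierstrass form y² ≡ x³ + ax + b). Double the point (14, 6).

tangent at (14, 6): λ = (3·14² + 13)/(2·6) ≡ 6/12. 12⁻¹ ≡ 10 (mod 17) since 12·10 = 120 ≡ 1, so λ ≡ 6·10 ≡ 9.
  x = λ² - 14 - 14 = 81 - 28 ≡ 2; y = λ·(14 - 2) - 6 ≡ 0. → (2, 0)

(2, 0)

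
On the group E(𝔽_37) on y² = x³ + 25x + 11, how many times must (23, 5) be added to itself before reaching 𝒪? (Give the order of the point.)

12

2P: tangent at (23, 5): λ = (3·23² + 25)/(2·5) ≡ 21/10. 10⁻¹ ≡ 26 (mod 37), so λ ≡ 21·26 ≡ 28.
  x = λ² - 23 - 23 = 784 - 46 ≡ 35; y = λ·(23 - 35) - 5 ≡ 29. → (35, 29)
3P: (35, 29) + (23, 5). λ = (5 - 29)/(23 - 35) ≡ 13/25 mod 37. 25⁻¹ ≡ 3 (mod 37), so λ ≡ 2.
  x = λ² - 35 - 23 = 4 - 58 ≡ 20; y = λ·(35 - 20) - 29 ≡ 1. → (20, 1)
4P: (20, 1) + (23, 5). λ = (5 - 1)/(23 - 20) ≡ 4/3 mod 37. 3⁻¹ ≡ 25 (mod 37), so λ ≡ 26.
  x = λ² - 20 - 23 = 676 - 43 ≡ 4; y = λ·(20 - 4) - 1 ≡ 8. → (4, 8)
5P: (4, 8) + (23, 5). λ = (5 - 8)/(23 - 4) ≡ 34/19 mod 37. 19⁻¹ ≡ 2 (mod 37), so λ ≡ 31.
  x = λ² - 4 - 23 = 961 - 27 ≡ 9; y = λ·(4 - 9) - 8 ≡ 22. → (9, 22)
6P: (9, 22) + (23, 5). λ = (5 - 22)/(23 - 9) ≡ 20/14 mod 37. 14⁻¹ ≡ 8 (mod 37) since 14·8 = 112 ≡ 1, so λ ≡ 12.
  x = λ² - 9 - 23 = 144 - 32 ≡ 1; y = λ·(9 - 1) - 22 ≡ 0. → (1, 0)
7P: (1, 0) + (23, 5). λ = (5 - 0)/(23 - 1) ≡ 5/22 mod 37. 22⁻¹ ≡ 32 (mod 37), so λ ≡ 12.
  x = λ² - 1 - 23 = 144 - 24 ≡ 9; y = λ·(1 - 9) - 0 ≡ 15. → (9, 15)
8P: (9, 15) + (23, 5). λ = (5 - 15)/(23 - 9) ≡ 27/14 mod 37. 14⁻¹ ≡ 8 (mod 37) since 14·8 = 112 ≡ 1, so λ ≡ 31.
  x = λ² - 9 - 23 = 961 - 32 ≡ 4; y = λ·(9 - 4) - 15 ≡ 29. → (4, 29)
9P: (4, 29) + (23, 5). λ = (5 - 29)/(23 - 4) ≡ 13/19 mod 37. 19⁻¹ ≡ 2 (mod 37), so λ ≡ 26.
  x = λ² - 4 - 23 = 676 - 27 ≡ 20; y = λ·(4 - 20) - 29 ≡ 36. → (20, 36)
10P: (20, 36) + (23, 5). λ = (5 - 36)/(23 - 20) ≡ 6/3 mod 37. 3⁻¹ ≡ 25 (mod 37), so λ ≡ 2.
  x = λ² - 20 - 23 = 4 - 43 ≡ 35; y = λ·(20 - 35) - 36 ≡ 8. → (35, 8)
11P: (35, 8) + (23, 5). λ = (5 - 8)/(23 - 35) ≡ 34/25 mod 37. 25⁻¹ ≡ 3 (mod 37), so λ ≡ 28.
  x = λ² - 35 - 23 = 784 - 58 ≡ 23; y = λ·(35 - 23) - 8 ≡ 32. → (23, 32)
12P: (23, 32) + (23, 5): same x and y₁ ≡ -y₂, so the sum is 𝒪.
12P = 𝒪, so the order is 12.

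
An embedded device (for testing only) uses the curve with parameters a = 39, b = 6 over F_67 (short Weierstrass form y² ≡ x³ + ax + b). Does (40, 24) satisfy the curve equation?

yes

y² = 24² ≡ 40; x³ + 39x + 6 = 65566 ≡ 40 (mod 67). 40 = 40.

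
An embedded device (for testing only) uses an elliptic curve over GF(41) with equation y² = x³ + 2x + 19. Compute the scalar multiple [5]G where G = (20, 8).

(6, 40)

Repeated addition: build up to 5G.
2G: tangent at (20, 8): λ = (3·20² + 2)/(2·8) ≡ 13/16. 16⁻¹ ≡ 18 (mod 41) since 16·18 = 288 ≡ 1, so λ ≡ 13·18 ≡ 29.
  x = λ² - 20 - 20 = 841 - 40 ≡ 22; y = λ·(20 - 22) - 8 ≡ 16. → (22, 16)
3G: (22, 16) + (20, 8). λ = (8 - 16)/(20 - 22) ≡ 33/39 mod 41. 39⁻¹ ≡ 20 (mod 41), so λ ≡ 4.
  x = λ² - 22 - 20 = 16 - 42 ≡ 15; y = λ·(22 - 15) - 16 ≡ 12. → (15, 12)
4G: (15, 12) + (20, 8). λ = (8 - 12)/(20 - 15) ≡ 37/5 mod 41. 5⁻¹ ≡ 33 (mod 41), so λ ≡ 32.
  x = λ² - 15 - 20 = 1024 - 35 ≡ 5; y = λ·(15 - 5) - 12 ≡ 21. → (5, 21)
5G: (5, 21) + (20, 8). λ = (8 - 21)/(20 - 5) ≡ 28/15 mod 41. 15⁻¹ ≡ 11 (mod 41), so λ ≡ 21.
  x = λ² - 5 - 20 = 441 - 25 ≡ 6; y = λ·(5 - 6) - 21 ≡ 40. → (6, 40)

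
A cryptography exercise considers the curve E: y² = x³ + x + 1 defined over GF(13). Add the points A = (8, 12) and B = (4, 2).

(4, 11)

(8, 12) + (4, 2). λ = (2 - 12)/(4 - 8) ≡ 3/9 mod 13. 9⁻¹ ≡ 3 (mod 13), so λ ≡ 9.
  x = λ² - 8 - 4 = 81 - 12 ≡ 4; y = λ·(8 - 4) - 12 ≡ 11. → (4, 11)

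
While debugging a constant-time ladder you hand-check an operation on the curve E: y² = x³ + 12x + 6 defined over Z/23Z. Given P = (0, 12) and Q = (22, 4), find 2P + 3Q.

(20, 14)

First 2P:
Repeated addition: build up to 2P.
2P: tangent at (0, 12): λ = (3·0² + 12)/(2·12) ≡ 12/1. 1⁻¹ ≡ 1 (mod 23) since 1·1 = 1 ≡ 1, so λ ≡ 12·1 ≡ 12.
  x = λ² - 0 - 0 = 144 - 0 ≡ 6; y = λ·(0 - 6) - 12 ≡ 8. → (6, 8)
2P = (6, 8).
Next 3Q:
Repeated addition: build up to 3Q.
2Q: tangent at (22, 4): λ = (3·22² + 12)/(2·4) ≡ 15/8. 8⁻¹ ≡ 3 (mod 23), so λ ≡ 15·3 ≡ 22.
  x = λ² - 22 - 22 = 484 - 44 ≡ 3; y = λ·(22 - 3) - 4 ≡ 0. → (3, 0)
3Q: (3, 0) + (22, 4). λ = (4 - 0)/(22 - 3) ≡ 4/19 mod 23. 19⁻¹ ≡ 17 (mod 23) since 19·17 = 323 ≡ 1, so λ ≡ 22.
  x = λ² - 3 - 22 = 484 - 25 ≡ 22; y = λ·(3 - 22) - 0 ≡ 19. → (22, 19)
3Q = (22, 19).
Finally 2P + 3Q:
(6, 8) + (22, 19). λ = (19 - 8)/(22 - 6) ≡ 11/16 mod 23. 16⁻¹ ≡ 13 (mod 23), so λ ≡ 5.
  x = λ² - 6 - 22 = 25 - 28 ≡ 20; y = λ·(6 - 20) - 8 ≡ 14. → (20, 14)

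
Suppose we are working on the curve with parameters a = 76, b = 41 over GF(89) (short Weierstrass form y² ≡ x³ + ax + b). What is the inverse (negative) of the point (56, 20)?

-(56, 20) = (56, -20 mod 89) = (56, 69).

(56, 69)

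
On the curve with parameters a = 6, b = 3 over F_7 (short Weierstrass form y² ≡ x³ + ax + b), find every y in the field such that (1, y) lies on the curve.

x³ + 6x + 3 = 10 ≡ 3 (mod 7).
3 is a non-residue mod 7; no y exists.

none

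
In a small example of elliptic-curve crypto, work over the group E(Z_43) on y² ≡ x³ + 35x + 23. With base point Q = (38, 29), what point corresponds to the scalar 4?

Repeated addition: build up to 4Q.
2Q: tangent at (38, 29): λ = (3·38² + 35)/(2·29) ≡ 24/15. 15⁻¹ ≡ 23 (mod 43), so λ ≡ 24·23 ≡ 36.
  x = λ² - 38 - 38 = 1296 - 76 ≡ 16; y = λ·(38 - 16) - 29 ≡ 32. → (16, 32)
3Q: (16, 32) + (38, 29). λ = (29 - 32)/(38 - 16) ≡ 40/22 mod 43. 22⁻¹ ≡ 2 (mod 43), so λ ≡ 37.
  x = λ² - 16 - 38 = 1369 - 54 ≡ 25; y = λ·(16 - 25) - 32 ≡ 22. → (25, 22)
4Q: (25, 22) + (38, 29). λ = (29 - 22)/(38 - 25) ≡ 7/13 mod 43. 13⁻¹ ≡ 10 (mod 43) since 13·10 = 130 ≡ 1, so λ ≡ 27.
  x = λ² - 25 - 38 = 729 - 63 ≡ 21; y = λ·(25 - 21) - 22 ≡ 0. → (21, 0)

(21, 0)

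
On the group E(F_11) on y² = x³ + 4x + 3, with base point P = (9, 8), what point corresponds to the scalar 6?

(0, 5)

Double-and-add on 6 = (110)₂. Start with P = (9, 8) for the leading 1-bit.
double: tangent at (9, 8): λ = (3·9² + 4)/(2·8) ≡ 5/5. 5⁻¹ ≡ 9 (mod 11) since 5·9 = 45 ≡ 1, so λ ≡ 5·9 ≡ 1.
  x = λ² - 9 - 9 = 1 - 18 ≡ 5; y = λ·(9 - 5) - 8 ≡ 7. → (5, 7)
add P: (5, 7) + (9, 8). λ = (8 - 7)/(9 - 5) ≡ 1/4 mod 11. 4⁻¹ ≡ 3 (mod 11) since 4·3 = 12 ≡ 1, so λ ≡ 3.
  x = λ² - 5 - 9 = 9 - 14 ≡ 6; y = λ·(5 - 6) - 7 ≡ 1. → (6, 1)
double: tangent at (6, 1): λ = (3·6² + 4)/(2·1) ≡ 2/2. 2⁻¹ ≡ 6 (mod 11), so λ ≡ 2·6 ≡ 1.
  x = λ² - 6 - 6 = 1 - 12 ≡ 0; y = λ·(6 - 0) - 1 ≡ 5. → (0, 5)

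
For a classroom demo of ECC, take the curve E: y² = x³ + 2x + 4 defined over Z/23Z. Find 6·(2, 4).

(14, 19)

Write P = (2, 4).
Double-and-add on 6 = (110)₂. Start with P = (2, 4) for the leading 1-bit.
double: tangent at (2, 4): λ = (3·2² + 2)/(2·4) ≡ 14/8. 8⁻¹ ≡ 3 (mod 23), so λ ≡ 14·3 ≡ 19.
  x = λ² - 2 - 2 = 361 - 4 ≡ 12; y = λ·(2 - 12) - 4 ≡ 13. → (12, 13)
add P: (12, 13) + (2, 4). λ = (4 - 13)/(2 - 12) ≡ 14/13 mod 23. 13⁻¹ ≡ 16 (mod 23), so λ ≡ 17.
  x = λ² - 12 - 2 = 289 - 14 ≡ 22; y = λ·(12 - 22) - 13 ≡ 1. → (22, 1)
double: tangent at (22, 1): λ = (3·22² + 2)/(2·1) ≡ 5/2. 2⁻¹ ≡ 12 (mod 23), so λ ≡ 5·12 ≡ 14.
  x = λ² - 22 - 22 = 196 - 44 ≡ 14; y = λ·(22 - 14) - 1 ≡ 19. → (14, 19)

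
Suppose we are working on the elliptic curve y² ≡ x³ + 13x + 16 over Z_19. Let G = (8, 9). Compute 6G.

(9, 8)

Repeated addition: build up to 6G.
2G: tangent at (8, 9): λ = (3·8² + 13)/(2·9) ≡ 15/18. 18⁻¹ ≡ 18 (mod 19) since 18·18 = 324 ≡ 1, so λ ≡ 15·18 ≡ 4.
  x = λ² - 8 - 8 = 16 - 16 ≡ 0; y = λ·(8 - 0) - 9 ≡ 4. → (0, 4)
3G: (0, 4) + (8, 9). λ = (9 - 4)/(8 - 0) ≡ 5/8 mod 19. 8⁻¹ ≡ 12 (mod 19), so λ ≡ 3.
  x = λ² - 0 - 8 = 9 - 8 ≡ 1; y = λ·(0 - 1) - 4 ≡ 12. → (1, 12)
4G: (1, 12) + (8, 9). λ = (9 - 12)/(8 - 1) ≡ 16/7 mod 19. 7⁻¹ ≡ 11 (mod 19), so λ ≡ 5.
  x = λ² - 1 - 8 = 25 - 9 ≡ 16; y = λ·(1 - 16) - 12 ≡ 8. → (16, 8)
5G: (16, 8) + (8, 9). λ = (9 - 8)/(8 - 16) ≡ 1/11 mod 19. 11⁻¹ ≡ 7 (mod 19), so λ ≡ 7.
  x = λ² - 16 - 8 = 49 - 24 ≡ 6; y = λ·(16 - 6) - 8 ≡ 5. → (6, 5)
6G: (6, 5) + (8, 9). λ = (9 - 5)/(8 - 6) ≡ 4/2 mod 19. 2⁻¹ ≡ 10 (mod 19), so λ ≡ 2.
  x = λ² - 6 - 8 = 4 - 14 ≡ 9; y = λ·(6 - 9) - 5 ≡ 8. → (9, 8)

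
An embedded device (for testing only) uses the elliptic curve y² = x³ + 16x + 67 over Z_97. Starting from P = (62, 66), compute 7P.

Double-and-add on 7 = (111)₂. Start with P = (62, 66) for the leading 1-bit.
double: tangent at (62, 66): λ = (3·62² + 16)/(2·66) ≡ 5/35. 35⁻¹ ≡ 61 (mod 97), so λ ≡ 5·61 ≡ 14.
  x = λ² - 62 - 62 = 196 - 124 ≡ 72; y = λ·(62 - 72) - 66 ≡ 85. → (72, 85)
add P: (72, 85) + (62, 66). λ = (66 - 85)/(62 - 72) ≡ 78/87 mod 97. 87⁻¹ ≡ 29 (mod 97), so λ ≡ 31.
  x = λ² - 72 - 62 = 961 - 134 ≡ 51; y = λ·(72 - 51) - 85 ≡ 81. → (51, 81)
double: tangent at (51, 81): λ = (3·51² + 16)/(2·81) ≡ 59/65. 65⁻¹ ≡ 3 (mod 97) since 65·3 = 195 ≡ 1, so λ ≡ 59·3 ≡ 80.
  x = λ² - 51 - 51 = 6400 - 102 ≡ 90; y = λ·(51 - 90) - 81 ≡ 0. → (90, 0)
add P: (90, 0) + (62, 66). λ = (66 - 0)/(62 - 90) ≡ 66/69 mod 97. 69⁻¹ ≡ 45 (mod 97), so λ ≡ 60.
  x = λ² - 90 - 62 = 3600 - 152 ≡ 53; y = λ·(90 - 53) - 0 ≡ 86. → (53, 86)

(53, 86)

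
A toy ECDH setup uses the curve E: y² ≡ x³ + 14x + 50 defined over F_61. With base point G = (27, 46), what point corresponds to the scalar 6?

(4, 32)

Double-and-add on 6 = (110)₂. Start with G = (27, 46) for the leading 1-bit.
double: tangent at (27, 46): λ = (3·27² + 14)/(2·46) ≡ 5/31. 31⁻¹ ≡ 2 (mod 61), so λ ≡ 5·2 ≡ 10.
  x = λ² - 27 - 27 = 100 - 54 ≡ 46; y = λ·(27 - 46) - 46 ≡ 8. → (46, 8)
add G: (46, 8) + (27, 46). λ = (46 - 8)/(27 - 46) ≡ 38/42 mod 61. 42⁻¹ ≡ 16 (mod 61), so λ ≡ 59.
  x = λ² - 46 - 27 = 3481 - 73 ≡ 53; y = λ·(46 - 53) - 8 ≡ 6. → (53, 6)
double: tangent at (53, 6): λ = (3·53² + 14)/(2·6) ≡ 23/12. 12⁻¹ ≡ 56 (mod 61) since 12·56 = 672 ≡ 1, so λ ≡ 23·56 ≡ 7.
  x = λ² - 53 - 53 = 49 - 106 ≡ 4; y = λ·(53 - 4) - 6 ≡ 32. → (4, 32)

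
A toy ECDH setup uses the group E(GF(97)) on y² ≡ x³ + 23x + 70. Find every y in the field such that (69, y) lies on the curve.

47, 50

x³ + 23x + 70 = 330166 ≡ 75 (mod 97).
Square roots of 75 mod 97: 47 and 50 (since 47² = 2209 ≡ 75).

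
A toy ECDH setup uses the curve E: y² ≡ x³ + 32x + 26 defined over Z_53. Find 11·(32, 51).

(32, 2)

Write Q = (32, 51).
Repeated addition: build up to 11Q.
2Q: tangent at (32, 51): λ = (3·32² + 32)/(2·51) ≡ 30/49. 49⁻¹ ≡ 13 (mod 53) since 49·13 = 637 ≡ 1, so λ ≡ 30·13 ≡ 19.
  x = λ² - 32 - 32 = 361 - 64 ≡ 32; y = λ·(32 - 32) - 51 ≡ 2. → (32, 2)
3Q: (32, 2) + (32, 51): same x and y₁ ≡ -y₂, so the sum is ∞.
4Q: ∞ + (32, 51) = (32, 51) (identity).
5Q: tangent at (32, 51): λ = (3·32² + 32)/(2·51) ≡ 30/49. 49⁻¹ ≡ 13 (mod 53), so λ ≡ 30·13 ≡ 19.
  x = λ² - 32 - 32 = 361 - 64 ≡ 32; y = λ·(32 - 32) - 51 ≡ 2. → (32, 2)
6Q: (32, 2) + (32, 51): same x and y₁ ≡ -y₂, so the sum is ∞.
7Q: ∞ + (32, 51) = (32, 51) (identity).
8Q: tangent at (32, 51): λ = (3·32² + 32)/(2·51) ≡ 30/49. 49⁻¹ ≡ 13 (mod 53), so λ ≡ 30·13 ≡ 19.
  x = λ² - 32 - 32 = 361 - 64 ≡ 32; y = λ·(32 - 32) - 51 ≡ 2. → (32, 2)
9Q: (32, 2) + (32, 51): same x and y₁ ≡ -y₂, so the sum is ∞.
10Q: ∞ + (32, 51) = (32, 51) (identity).
11Q: tangent at (32, 51): λ = (3·32² + 32)/(2·51) ≡ 30/49. 49⁻¹ ≡ 13 (mod 53), so λ ≡ 30·13 ≡ 19.
  x = λ² - 32 - 32 = 361 - 64 ≡ 32; y = λ·(32 - 32) - 51 ≡ 2. → (32, 2)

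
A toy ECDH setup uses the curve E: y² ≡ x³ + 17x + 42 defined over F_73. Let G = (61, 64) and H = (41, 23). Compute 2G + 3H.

First 2G:
Repeated addition: build up to 2G.
2G: tangent at (61, 64): λ = (3·61² + 17)/(2·64) ≡ 11/55. 55⁻¹ ≡ 4 (mod 73) since 55·4 = 220 ≡ 1, so λ ≡ 11·4 ≡ 44.
  x = λ² - 61 - 61 = 1936 - 122 ≡ 62; y = λ·(61 - 62) - 64 ≡ 38. → (62, 38)
2G = (62, 38).
Next 3H:
Repeated addition: build up to 3H.
2H: tangent at (41, 23): λ = (3·41² + 17)/(2·23) ≡ 23/46. 46⁻¹ ≡ 27 (mod 73) since 46·27 = 1242 ≡ 1, so λ ≡ 23·27 ≡ 37.
  x = λ² - 41 - 41 = 1369 - 82 ≡ 46; y = λ·(41 - 46) - 23 ≡ 11. → (46, 11)
3H: (46, 11) + (41, 23). λ = (23 - 11)/(41 - 46) ≡ 12/68 mod 73. 68⁻¹ ≡ 29 (mod 73) since 68·29 = 1972 ≡ 1, so λ ≡ 56.
  x = λ² - 46 - 41 = 3136 - 87 ≡ 56; y = λ·(46 - 56) - 11 ≡ 13. → (56, 13)
3H = (56, 13).
Finally 2G + 3H:
(62, 38) + (56, 13). λ = (13 - 38)/(56 - 62) ≡ 48/67 mod 73. 67⁻¹ ≡ 12 (mod 73) since 67·12 = 804 ≡ 1, so λ ≡ 65.
  x = λ² - 62 - 56 = 4225 - 118 ≡ 19; y = λ·(62 - 19) - 38 ≡ 56. → (19, 56)

(19, 56)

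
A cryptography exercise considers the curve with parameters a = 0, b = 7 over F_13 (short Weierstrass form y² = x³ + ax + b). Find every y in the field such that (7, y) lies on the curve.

x³ + 0x + 7 = 350 ≡ 12 (mod 13).
Square roots of 12 mod 13: 5 and 8 (since 5² = 25 ≡ 12).

5, 8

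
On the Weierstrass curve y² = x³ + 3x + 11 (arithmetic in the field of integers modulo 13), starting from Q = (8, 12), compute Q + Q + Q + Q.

Repeated addition: build up to 4Q.
2Q: tangent at (8, 12): λ = (3·8² + 3)/(2·12) ≡ 0/11. 11⁻¹ ≡ 6 (mod 13), so λ ≡ 0·6 ≡ 0.
  x = λ² - 8 - 8 = 0 - 16 ≡ 10; y = λ·(8 - 10) - 12 ≡ 1. → (10, 1)
3Q: (10, 1) + (8, 12). λ = (12 - 1)/(8 - 10) ≡ 11/11 mod 13. 11⁻¹ ≡ 6 (mod 13), so λ ≡ 1.
  x = λ² - 10 - 8 = 1 - 18 ≡ 9; y = λ·(10 - 9) - 1 ≡ 0. → (9, 0)
4Q: (9, 0) + (8, 12). λ = (12 - 0)/(8 - 9) ≡ 12/12 mod 13. 12⁻¹ ≡ 12 (mod 13), so λ ≡ 1.
  x = λ² - 9 - 8 = 1 - 17 ≡ 10; y = λ·(9 - 10) - 0 ≡ 12. → (10, 12)

(10, 12)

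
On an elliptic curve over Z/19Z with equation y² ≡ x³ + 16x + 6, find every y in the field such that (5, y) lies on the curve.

none

x³ + 16x + 6 = 211 ≡ 2 (mod 19).
2 is a non-residue mod 19; no y exists.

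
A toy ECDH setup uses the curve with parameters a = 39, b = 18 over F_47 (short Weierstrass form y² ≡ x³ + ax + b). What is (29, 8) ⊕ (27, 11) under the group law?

(5, 3)

(29, 8) + (27, 11). λ = (11 - 8)/(27 - 29) ≡ 3/45 mod 47. 45⁻¹ ≡ 23 (mod 47), so λ ≡ 22.
  x = λ² - 29 - 27 = 484 - 56 ≡ 5; y = λ·(29 - 5) - 8 ≡ 3. → (5, 3)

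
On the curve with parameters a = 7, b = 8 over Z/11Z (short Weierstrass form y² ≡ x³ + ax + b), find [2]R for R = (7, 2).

tangent at (7, 2): λ = (3·7² + 7)/(2·2) ≡ 0/4. 4⁻¹ ≡ 3 (mod 11), so λ ≡ 0·3 ≡ 0.
  x = λ² - 7 - 7 = 0 - 14 ≡ 8; y = λ·(7 - 8) - 2 ≡ 9. → (8, 9)

(8, 9)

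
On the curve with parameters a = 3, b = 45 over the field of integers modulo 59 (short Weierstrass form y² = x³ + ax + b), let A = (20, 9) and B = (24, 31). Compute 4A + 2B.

First 4A:
Repeated addition: build up to 4A.
2A: tangent at (20, 9): λ = (3·20² + 3)/(2·9) ≡ 23/18. 18⁻¹ ≡ 23 (mod 59) since 18·23 = 414 ≡ 1, so λ ≡ 23·23 ≡ 57.
  x = λ² - 20 - 20 = 3249 - 40 ≡ 23; y = λ·(20 - 23) - 9 ≡ 56. → (23, 56)
3A: (23, 56) + (20, 9). λ = (9 - 56)/(20 - 23) ≡ 12/56 mod 59. 56⁻¹ ≡ 39 (mod 59), so λ ≡ 55.
  x = λ² - 23 - 20 = 3025 - 43 ≡ 32; y = λ·(23 - 32) - 56 ≡ 39. → (32, 39)
4A: (32, 39) + (20, 9). λ = (9 - 39)/(20 - 32) ≡ 29/47 mod 59. 47⁻¹ ≡ 54 (mod 59) since 47·54 = 2538 ≡ 1, so λ ≡ 32.
  x = λ² - 32 - 20 = 1024 - 52 ≡ 28; y = λ·(32 - 28) - 39 ≡ 30. → (28, 30)
4A = (28, 30).
Next 2B:
Repeated addition: build up to 2B.
2B: tangent at (24, 31): λ = (3·24² + 3)/(2·31) ≡ 20/3. 3⁻¹ ≡ 20 (mod 59), so λ ≡ 20·20 ≡ 46.
  x = λ² - 24 - 24 = 2116 - 48 ≡ 3; y = λ·(24 - 3) - 31 ≡ 50. → (3, 50)
2B = (3, 50).
Finally 4A + 2B:
(28, 30) + (3, 50). λ = (50 - 30)/(3 - 28) ≡ 20/34 mod 59. 34⁻¹ ≡ 33 (mod 59) since 34·33 = 1122 ≡ 1, so λ ≡ 11.
  x = λ² - 28 - 3 = 121 - 31 ≡ 31; y = λ·(28 - 31) - 30 ≡ 55. → (31, 55)

(31, 55)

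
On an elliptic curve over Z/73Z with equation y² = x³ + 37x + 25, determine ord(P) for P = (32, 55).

3

2P: tangent at (32, 55): λ = (3·32² + 37)/(2·55) ≡ 43/37. 37⁻¹ ≡ 2 (mod 73), so λ ≡ 43·2 ≡ 13.
  x = λ² - 32 - 32 = 169 - 64 ≡ 32; y = λ·(32 - 32) - 55 ≡ 18. → (32, 18)
3P: (32, 18) + (32, 55): same x and y₁ ≡ -y₂, so the sum is the point at infinity.
3P = the point at infinity, so the order is 3.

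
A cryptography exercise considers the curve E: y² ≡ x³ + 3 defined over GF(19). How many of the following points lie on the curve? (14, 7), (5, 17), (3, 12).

2

(14, 7): 7² ≡ 11, rhs ≡ 11 → on.
(5, 17): 17² ≡ 4, rhs ≡ 14 → off.
(3, 12): 12² ≡ 11, rhs ≡ 11 → on.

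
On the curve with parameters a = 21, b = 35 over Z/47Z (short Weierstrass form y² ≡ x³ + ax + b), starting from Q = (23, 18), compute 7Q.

(19, 14)

Repeated addition: build up to 7Q.
2Q: tangent at (23, 18): λ = (3·23² + 21)/(2·18) ≡ 10/36. 36⁻¹ ≡ 17 (mod 47), so λ ≡ 10·17 ≡ 29.
  x = λ² - 23 - 23 = 841 - 46 ≡ 43; y = λ·(23 - 43) - 18 ≡ 13. → (43, 13)
3Q: (43, 13) + (23, 18). λ = (18 - 13)/(23 - 43) ≡ 5/27 mod 47. 27⁻¹ ≡ 7 (mod 47) since 27·7 = 189 ≡ 1, so λ ≡ 35.
  x = λ² - 43 - 23 = 1225 - 66 ≡ 31; y = λ·(43 - 31) - 13 ≡ 31. → (31, 31)
4Q: (31, 31) + (23, 18). λ = (18 - 31)/(23 - 31) ≡ 34/39 mod 47. 39⁻¹ ≡ 41 (mod 47), so λ ≡ 31.
  x = λ² - 31 - 23 = 961 - 54 ≡ 14; y = λ·(31 - 14) - 31 ≡ 26. → (14, 26)
5Q: (14, 26) + (23, 18). λ = (18 - 26)/(23 - 14) ≡ 39/9 mod 47. 9⁻¹ ≡ 21 (mod 47), so λ ≡ 20.
  x = λ² - 14 - 23 = 400 - 37 ≡ 34; y = λ·(14 - 34) - 26 ≡ 44. → (34, 44)
6Q: (34, 44) + (23, 18). λ = (18 - 44)/(23 - 34) ≡ 21/36 mod 47. 36⁻¹ ≡ 17 (mod 47) since 36·17 = 612 ≡ 1, so λ ≡ 28.
  x = λ² - 34 - 23 = 784 - 57 ≡ 22; y = λ·(34 - 22) - 44 ≡ 10. → (22, 10)
7Q: (22, 10) + (23, 18). λ = (18 - 10)/(23 - 22) ≡ 8/1 mod 47. 1⁻¹ ≡ 1 (mod 47) since 1·1 = 1 ≡ 1, so λ ≡ 8.
  x = λ² - 22 - 23 = 64 - 45 ≡ 19; y = λ·(22 - 19) - 10 ≡ 14. → (19, 14)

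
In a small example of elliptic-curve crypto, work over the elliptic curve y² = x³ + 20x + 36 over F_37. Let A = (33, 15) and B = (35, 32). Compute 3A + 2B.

First 3A:
Repeated addition: build up to 3A.
2A: tangent at (33, 15): λ = (3·33² + 20)/(2·15) ≡ 31/30. 30⁻¹ ≡ 21 (mod 37) since 30·21 = 630 ≡ 1, so λ ≡ 31·21 ≡ 22.
  x = λ² - 33 - 33 = 484 - 66 ≡ 11; y = λ·(33 - 11) - 15 ≡ 25. → (11, 25)
3A: (11, 25) + (33, 15). λ = (15 - 25)/(33 - 11) ≡ 27/22 mod 37. 22⁻¹ ≡ 32 (mod 37), so λ ≡ 13.
  x = λ² - 11 - 33 = 169 - 44 ≡ 14; y = λ·(11 - 14) - 25 ≡ 10. → (14, 10)
3A = (14, 10).
Next 2B:
Repeated addition: build up to 2B.
2B: tangent at (35, 32): λ = (3·35² + 20)/(2·32) ≡ 32/27. 27⁻¹ ≡ 11 (mod 37), so λ ≡ 32·11 ≡ 19.
  x = λ² - 35 - 35 = 361 - 70 ≡ 32; y = λ·(35 - 32) - 32 ≡ 25. → (32, 25)
2B = (32, 25).
Finally 3A + 2B:
(14, 10) + (32, 25). λ = (25 - 10)/(32 - 14) ≡ 15/18 mod 37. 18⁻¹ ≡ 35 (mod 37) since 18·35 = 630 ≡ 1, so λ ≡ 7.
  x = λ² - 14 - 32 = 49 - 46 ≡ 3; y = λ·(14 - 3) - 10 ≡ 30. → (3, 30)

(3, 30)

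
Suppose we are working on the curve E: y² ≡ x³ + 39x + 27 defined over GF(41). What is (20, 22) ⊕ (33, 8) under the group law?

(19, 40)

(20, 22) + (33, 8). λ = (8 - 22)/(33 - 20) ≡ 27/13 mod 41. 13⁻¹ ≡ 19 (mod 41) since 13·19 = 247 ≡ 1, so λ ≡ 21.
  x = λ² - 20 - 33 = 441 - 53 ≡ 19; y = λ·(20 - 19) - 22 ≡ 40. → (19, 40)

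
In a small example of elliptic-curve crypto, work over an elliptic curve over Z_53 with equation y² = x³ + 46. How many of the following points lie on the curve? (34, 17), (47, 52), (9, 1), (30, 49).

(34, 17): 17² ≡ 24, rhs ≡ 24 → on.
(47, 52): 52² ≡ 1, rhs ≡ 42 → off.
(9, 1): 1² ≡ 1, rhs ≡ 33 → off.
(30, 49): 49² ≡ 16, rhs ≡ 16 → on.

2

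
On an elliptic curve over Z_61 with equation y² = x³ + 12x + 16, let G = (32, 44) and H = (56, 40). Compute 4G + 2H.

First 4G:
Double-and-add on 4 = (100)₂. Start with G = (32, 44) for the leading 1-bit.
double: tangent at (32, 44): λ = (3·32² + 12)/(2·44) ≡ 34/27. 27⁻¹ ≡ 52 (mod 61) since 27·52 = 1404 ≡ 1, so λ ≡ 34·52 ≡ 60.
  x = λ² - 32 - 32 = 3600 - 64 ≡ 59; y = λ·(32 - 59) - 44 ≡ 44. → (59, 44)
double: tangent at (59, 44): λ = (3·59² + 12)/(2·44) ≡ 24/27. 27⁻¹ ≡ 52 (mod 61) since 27·52 = 1404 ≡ 1, so λ ≡ 24·52 ≡ 28.
  x = λ² - 59 - 59 = 784 - 118 ≡ 56; y = λ·(59 - 56) - 44 ≡ 40. → (56, 40)
4G = (56, 40).
Next 2H:
Repeated addition: build up to 2H.
2H: tangent at (56, 40): λ = (3·56² + 12)/(2·40) ≡ 26/19. 19⁻¹ ≡ 45 (mod 61) since 19·45 = 855 ≡ 1, so λ ≡ 26·45 ≡ 11.
  x = λ² - 56 - 56 = 121 - 112 ≡ 9; y = λ·(56 - 9) - 40 ≡ 50. → (9, 50)
2H = (9, 50).
Finally 4G + 2H:
(56, 40) + (9, 50). λ = (50 - 40)/(9 - 56) ≡ 10/14 mod 61. 14⁻¹ ≡ 48 (mod 61), so λ ≡ 53.
  x = λ² - 56 - 9 = 2809 - 65 ≡ 60; y = λ·(56 - 60) - 40 ≡ 53. → (60, 53)

(60, 53)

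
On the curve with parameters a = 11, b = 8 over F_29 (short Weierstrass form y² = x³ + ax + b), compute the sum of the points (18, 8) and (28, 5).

(6, 0)

(18, 8) + (28, 5). λ = (5 - 8)/(28 - 18) ≡ 26/10 mod 29. 10⁻¹ ≡ 3 (mod 29), so λ ≡ 20.
  x = λ² - 18 - 28 = 400 - 46 ≡ 6; y = λ·(18 - 6) - 8 ≡ 0. → (6, 0)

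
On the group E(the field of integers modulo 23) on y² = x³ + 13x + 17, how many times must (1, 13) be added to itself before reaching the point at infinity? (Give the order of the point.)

6

2P: tangent at (1, 13): λ = (3·1² + 13)/(2·13) ≡ 16/3. 3⁻¹ ≡ 8 (mod 23), so λ ≡ 16·8 ≡ 13.
  x = λ² - 1 - 1 = 169 - 2 ≡ 6; y = λ·(1 - 6) - 13 ≡ 14. → (6, 14)
3P: (6, 14) + (1, 13). λ = (13 - 14)/(1 - 6) ≡ 22/18 mod 23. 18⁻¹ ≡ 9 (mod 23), so λ ≡ 14.
  x = λ² - 6 - 1 = 196 - 7 ≡ 5; y = λ·(6 - 5) - 14 ≡ 0. → (5, 0)
4P: (5, 0) + (1, 13). λ = (13 - 0)/(1 - 5) ≡ 13/19 mod 23. 19⁻¹ ≡ 17 (mod 23), so λ ≡ 14.
  x = λ² - 5 - 1 = 196 - 6 ≡ 6; y = λ·(5 - 6) - 0 ≡ 9. → (6, 9)
5P: (6, 9) + (1, 13). λ = (13 - 9)/(1 - 6) ≡ 4/18 mod 23. 18⁻¹ ≡ 9 (mod 23) since 18·9 = 162 ≡ 1, so λ ≡ 13.
  x = λ² - 6 - 1 = 169 - 7 ≡ 1; y = λ·(6 - 1) - 9 ≡ 10. → (1, 10)
6P: (1, 10) + (1, 13): same x and y₁ ≡ -y₂, so the sum is the point at infinity.
6P = the point at infinity, so the order is 6.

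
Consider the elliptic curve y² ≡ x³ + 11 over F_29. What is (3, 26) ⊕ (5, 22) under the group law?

(25, 18)

(3, 26) + (5, 22). λ = (22 - 26)/(5 - 3) ≡ 25/2 mod 29. 2⁻¹ ≡ 15 (mod 29) since 2·15 = 30 ≡ 1, so λ ≡ 27.
  x = λ² - 3 - 5 = 729 - 8 ≡ 25; y = λ·(3 - 25) - 26 ≡ 18. → (25, 18)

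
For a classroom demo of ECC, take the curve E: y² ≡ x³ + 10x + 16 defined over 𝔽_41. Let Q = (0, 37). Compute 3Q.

Repeated addition: build up to 3Q.
2Q: tangent at (0, 37): λ = (3·0² + 10)/(2·37) ≡ 10/33. 33⁻¹ ≡ 5 (mod 41) since 33·5 = 165 ≡ 1, so λ ≡ 10·5 ≡ 9.
  x = λ² - 0 - 0 = 81 - 0 ≡ 40; y = λ·(0 - 40) - 37 ≡ 13. → (40, 13)
3Q: (40, 13) + (0, 37). λ = (37 - 13)/(0 - 40) ≡ 24/1 mod 41. 1⁻¹ ≡ 1 (mod 41) since 1·1 = 1 ≡ 1, so λ ≡ 24.
  x = λ² - 40 - 0 = 576 - 40 ≡ 3; y = λ·(40 - 3) - 13 ≡ 14. → (3, 14)

(3, 14)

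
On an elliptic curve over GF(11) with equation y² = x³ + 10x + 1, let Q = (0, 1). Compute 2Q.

tangent at (0, 1): λ = (3·0² + 10)/(2·1) ≡ 10/2. 2⁻¹ ≡ 6 (mod 11), so λ ≡ 10·6 ≡ 5.
  x = λ² - 0 - 0 = 25 - 0 ≡ 3; y = λ·(0 - 3) - 1 ≡ 6. → (3, 6)

(3, 6)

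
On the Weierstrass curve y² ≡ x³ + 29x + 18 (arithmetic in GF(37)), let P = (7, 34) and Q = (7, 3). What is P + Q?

The two points share x = 7 and their y-coordinates satisfy 34 + 3 ≡ 0 (mod 37), so they are inverses. Their sum is O.

O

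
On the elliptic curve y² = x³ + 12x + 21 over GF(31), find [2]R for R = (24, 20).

(23, 8)

tangent at (24, 20): λ = (3·24² + 12)/(2·20) ≡ 4/9. 9⁻¹ ≡ 7 (mod 31) since 9·7 = 63 ≡ 1, so λ ≡ 4·7 ≡ 28.
  x = λ² - 24 - 24 = 784 - 48 ≡ 23; y = λ·(24 - 23) - 20 ≡ 8. → (23, 8)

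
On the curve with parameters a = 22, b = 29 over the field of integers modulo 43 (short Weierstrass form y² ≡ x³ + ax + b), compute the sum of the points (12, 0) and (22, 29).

(23, 24)

(12, 0) + (22, 29). λ = (29 - 0)/(22 - 12) ≡ 29/10 mod 43. 10⁻¹ ≡ 13 (mod 43), so λ ≡ 33.
  x = λ² - 12 - 22 = 1089 - 34 ≡ 23; y = λ·(12 - 23) - 0 ≡ 24. → (23, 24)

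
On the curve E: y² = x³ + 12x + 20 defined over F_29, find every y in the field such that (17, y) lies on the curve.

2, 27

x³ + 12x + 20 = 5137 ≡ 4 (mod 29).
Square roots of 4 mod 29: 2 and 27 (since 2² = 4 ≡ 4).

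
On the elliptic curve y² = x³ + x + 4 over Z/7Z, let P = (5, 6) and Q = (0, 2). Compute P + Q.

(6, 3)

(5, 6) + (0, 2). λ = (2 - 6)/(0 - 5) ≡ 3/2 mod 7. 2⁻¹ ≡ 4 (mod 7), so λ ≡ 5.
  x = λ² - 5 - 0 = 25 - 5 ≡ 6; y = λ·(5 - 6) - 6 ≡ 3. → (6, 3)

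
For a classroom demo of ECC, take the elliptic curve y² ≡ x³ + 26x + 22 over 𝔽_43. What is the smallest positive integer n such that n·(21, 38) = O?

12

2P: tangent at (21, 38): λ = (3·21² + 26)/(2·38) ≡ 16/33. 33⁻¹ ≡ 30 (mod 43), so λ ≡ 16·30 ≡ 7.
  x = λ² - 21 - 21 = 49 - 42 ≡ 7; y = λ·(21 - 7) - 38 ≡ 17. → (7, 17)
3P: (7, 17) + (21, 38). λ = (38 - 17)/(21 - 7) ≡ 21/14 mod 43. 14⁻¹ ≡ 40 (mod 43), so λ ≡ 23.
  x = λ² - 7 - 21 = 529 - 28 ≡ 28; y = λ·(7 - 28) - 17 ≡ 16. → (28, 16)
4P: (28, 16) + (21, 38). λ = (38 - 16)/(21 - 28) ≡ 22/36 mod 43. 36⁻¹ ≡ 6 (mod 43), so λ ≡ 3.
  x = λ² - 28 - 21 = 9 - 49 ≡ 3; y = λ·(28 - 3) - 16 ≡ 16. → (3, 16)
5P: (3, 16) + (21, 38). λ = (38 - 16)/(21 - 3) ≡ 22/18 mod 43. 18⁻¹ ≡ 12 (mod 43), so λ ≡ 6.
  x = λ² - 3 - 21 = 36 - 24 ≡ 12; y = λ·(3 - 12) - 16 ≡ 16. → (12, 16)
6P: (12, 16) + (21, 38). λ = (38 - 16)/(21 - 12) ≡ 22/9 mod 43. 9⁻¹ ≡ 24 (mod 43), so λ ≡ 12.
  x = λ² - 12 - 21 = 144 - 33 ≡ 25; y = λ·(12 - 25) - 16 ≡ 0. → (25, 0)
7P: (25, 0) + (21, 38). λ = (38 - 0)/(21 - 25) ≡ 38/39 mod 43. 39⁻¹ ≡ 32 (mod 43), so λ ≡ 12.
  x = λ² - 25 - 21 = 144 - 46 ≡ 12; y = λ·(25 - 12) - 0 ≡ 27. → (12, 27)
8P: (12, 27) + (21, 38). λ = (38 - 27)/(21 - 12) ≡ 11/9 mod 43. 9⁻¹ ≡ 24 (mod 43), so λ ≡ 6.
  x = λ² - 12 - 21 = 36 - 33 ≡ 3; y = λ·(12 - 3) - 27 ≡ 27. → (3, 27)
9P: (3, 27) + (21, 38). λ = (38 - 27)/(21 - 3) ≡ 11/18 mod 43. 18⁻¹ ≡ 12 (mod 43) since 18·12 = 216 ≡ 1, so λ ≡ 3.
  x = λ² - 3 - 21 = 9 - 24 ≡ 28; y = λ·(3 - 28) - 27 ≡ 27. → (28, 27)
10P: (28, 27) + (21, 38). λ = (38 - 27)/(21 - 28) ≡ 11/36 mod 43. 36⁻¹ ≡ 6 (mod 43), so λ ≡ 23.
  x = λ² - 28 - 21 = 529 - 49 ≡ 7; y = λ·(28 - 7) - 27 ≡ 26. → (7, 26)
11P: (7, 26) + (21, 38). λ = (38 - 26)/(21 - 7) ≡ 12/14 mod 43. 14⁻¹ ≡ 40 (mod 43) since 14·40 = 560 ≡ 1, so λ ≡ 7.
  x = λ² - 7 - 21 = 49 - 28 ≡ 21; y = λ·(7 - 21) - 26 ≡ 5. → (21, 5)
12P: (21, 5) + (21, 38): same x and y₁ ≡ -y₂, so the sum is O.
12P = O, so the order is 12.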